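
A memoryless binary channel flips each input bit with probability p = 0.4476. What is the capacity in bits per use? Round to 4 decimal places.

Binary symmetric channel: C = 1 − h₂(ε) where h₂ is the binary entropy function.
h₂(0.4476) = −0.4476·log₂0.4476 − 0.5524·log₂0.5524 = 0.9921.
C = 1 − 0.9921 = 0.0079 bits per channel use.

0.0079 bits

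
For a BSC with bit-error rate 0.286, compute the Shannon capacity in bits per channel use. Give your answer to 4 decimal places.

0.1365 bits

Binary symmetric channel: C = 1 − h₂(ε) where h₂ is the binary entropy function.
h₂(0.286) = −0.286·log₂0.286 − 0.714·log₂0.714 = 0.8635.
C = 1 − 0.8635 = 0.1365 bits per channel use.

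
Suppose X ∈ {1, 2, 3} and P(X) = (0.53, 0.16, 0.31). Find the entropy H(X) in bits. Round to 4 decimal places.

H(X) = −Σ p·log₂ p.
  −(0.53)·log₂(0.53) = 0.48545
  −(0.16)·log₂(0.16) = 0.42302
  −(0.31)·log₂(0.31) = 0.52379
Sum: 0.48545 + 0.42302 + 0.52379 = 1.4323 bits.

1.4323 bits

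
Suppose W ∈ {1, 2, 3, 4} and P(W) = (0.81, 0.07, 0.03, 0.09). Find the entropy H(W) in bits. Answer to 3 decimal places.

0.979 bits

H(W) = −Σ p·log₂ p.
  −(0.81)·log₂(0.81) = 0.2462
  −(0.07)·log₂(0.07) = 0.2686
  −(0.03)·log₂(0.03) = 0.1518
  −(0.09)·log₂(0.09) = 0.3127
Sum: 0.2462 + 0.2686 + 0.1518 + 0.3127 = 0.979 bits.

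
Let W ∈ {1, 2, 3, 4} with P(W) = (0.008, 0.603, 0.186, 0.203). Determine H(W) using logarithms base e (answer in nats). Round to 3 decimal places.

H(W) = −Σ p·ln p.
  −(0.008)·ln(0.008) = 0.0386
  −(0.603)·ln(0.603) = 0.3050
  −(0.186)·ln(0.186) = 0.3129
  −(0.203)·ln(0.203) = 0.3237
Sum: 0.0386 + 0.3050 + 0.3129 + 0.3237 = 0.980 nats.

0.980 nats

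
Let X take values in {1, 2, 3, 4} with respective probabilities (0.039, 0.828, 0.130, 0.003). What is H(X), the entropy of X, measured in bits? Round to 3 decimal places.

H(X) = −Σ p·log₂ p.
  −(0.039)·log₂(0.039) = 0.1825
  −(0.828)·log₂(0.828) = 0.2255
  −(0.130)·log₂(0.130) = 0.3826
  −(0.003)·log₂(0.003) = 0.0251
Sum: 0.1825 + 0.2255 + 0.3826 + 0.0251 = 0.816 bits.

0.816 bits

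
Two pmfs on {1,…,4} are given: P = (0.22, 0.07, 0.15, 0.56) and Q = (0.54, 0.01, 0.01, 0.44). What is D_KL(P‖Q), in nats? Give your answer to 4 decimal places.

D(P‖Q) = Σ p·ln(p/q).
  0.22·ln(0.22/0.54) = -0.19755
  0.07·ln(0.07/0.01) = 0.13621
  0.15·ln(0.15/0.01) = 0.40621
  0.56·ln(0.56/0.44) = 0.13505
D(P‖Q) = 0.4799 nats.

0.4799 nats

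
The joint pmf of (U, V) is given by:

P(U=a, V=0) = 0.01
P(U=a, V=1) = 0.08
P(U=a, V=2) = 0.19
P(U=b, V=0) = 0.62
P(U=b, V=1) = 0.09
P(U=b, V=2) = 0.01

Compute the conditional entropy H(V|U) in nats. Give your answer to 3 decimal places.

0.530 nats

Chain rule: H(V|U) = H(U,V) − H(U).
Marginals: p(U) = (0.2800, 0.7200), p(V) = (0.6300, 0.1700, 0.2000).
H(U,V) = 1.1228 nats; H(U) = 0.5930 nats.
H(V|U) = 1.1228 − 0.5930 = 0.530 nats.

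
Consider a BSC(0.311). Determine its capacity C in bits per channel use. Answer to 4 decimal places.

0.1057 bits

Binary symmetric channel: C = 1 − h₂(ε) where h₂ is the binary entropy function.
h₂(0.311) = −0.311·log₂0.311 − 0.689·log₂0.689 = 0.8943.
C = 1 − 0.8943 = 0.1057 bits per channel use.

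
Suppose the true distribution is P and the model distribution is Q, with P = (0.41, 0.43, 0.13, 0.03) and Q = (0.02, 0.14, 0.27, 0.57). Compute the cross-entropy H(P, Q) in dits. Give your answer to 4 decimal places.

1.1450 dits

H(P,Q) = −Σ p·log₁₀ q.
  −0.41·log₁₀(0.02) = 0.69658
  −0.43·log₁₀(0.14) = 0.36716
  −0.13·log₁₀(0.27) = 0.07392
  −0.03·log₁₀(0.57) = 0.00732
H(P,Q) = 1.1450 dits.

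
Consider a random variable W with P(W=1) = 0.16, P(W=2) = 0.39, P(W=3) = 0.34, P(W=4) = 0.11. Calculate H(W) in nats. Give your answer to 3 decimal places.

1.270 nats

H(W) = −Σ p·ln p.
  −(0.16)·ln(0.16) = 0.2932
  −(0.39)·ln(0.39) = 0.3672
  −(0.34)·ln(0.34) = 0.3668
  −(0.11)·ln(0.11) = 0.2428
Sum: 0.2932 + 0.3672 + 0.3668 + 0.2428 = 1.270 nats.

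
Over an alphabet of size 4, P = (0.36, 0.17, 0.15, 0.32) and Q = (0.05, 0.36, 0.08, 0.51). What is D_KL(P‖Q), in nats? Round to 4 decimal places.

D(P‖Q) = Σ p·ln(p/q).
  0.36·ln(0.36/0.05) = 0.71067
  0.17·ln(0.17/0.36) = -0.12755
  0.15·ln(0.15/0.08) = 0.09429
  0.32·ln(0.32/0.51) = -0.14915
D(P‖Q) = 0.5283 nats.

0.5283 nats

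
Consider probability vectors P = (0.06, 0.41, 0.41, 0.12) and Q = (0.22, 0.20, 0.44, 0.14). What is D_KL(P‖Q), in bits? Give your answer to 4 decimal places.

D(P‖Q) = Σ p·log₂(p/q).
  0.06·log₂(0.06/0.22) = -0.11247
  0.41·log₂(0.41/0.20) = 0.42461
  0.41·log₂(0.41/0.44) = -0.04177
  0.12·log₂(0.12/0.14) = -0.02669
D(P‖Q) = 0.2437 bits.

0.2437 bits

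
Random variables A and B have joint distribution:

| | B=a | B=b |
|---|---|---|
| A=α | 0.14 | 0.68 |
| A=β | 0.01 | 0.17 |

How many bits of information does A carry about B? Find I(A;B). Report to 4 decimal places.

Marginals: p(A) = (0.8200, 0.1800), p(B) = (0.1500, 0.8500).
I(A;B) = Σ p(x,y)·log₂[p(x,y)/(p(x)p(y))].
  (α,a): 0.14·log₂(1.1382) = 0.02615
  (α,b): 0.68·log₂(0.9756) = -0.02422
  (β,a): 0.01·log₂(0.3704) = -0.01433
  (β,b): 0.17·log₂(1.1111) = 0.02584
Sum = 0.0134 bits.

0.0134 bits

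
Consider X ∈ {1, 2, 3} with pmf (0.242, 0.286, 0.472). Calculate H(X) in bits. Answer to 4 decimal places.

H(X) = −Σ p·log₂ p.
  −(0.242)·log₂(0.242) = 0.49535
  −(0.286)·log₂(0.286) = 0.51649
  −(0.472)·log₂(0.472) = 0.51124
Sum: 0.49535 + 0.51649 + 0.51124 = 1.5231 bits.

1.5231 bits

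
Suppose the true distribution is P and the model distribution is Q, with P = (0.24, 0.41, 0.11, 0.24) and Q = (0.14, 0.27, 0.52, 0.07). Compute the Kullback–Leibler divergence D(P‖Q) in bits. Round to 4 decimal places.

D(P‖Q) = Σ p·log₂(p/q).
  0.24·log₂(0.24/0.14) = 0.18663
  0.41·log₂(0.41/0.27) = 0.24709
  0.11·log₂(0.11/0.52) = -0.24651
  0.24·log₂(0.24/0.07) = 0.42663
D(P‖Q) = 0.6138 bits.

0.6138 bits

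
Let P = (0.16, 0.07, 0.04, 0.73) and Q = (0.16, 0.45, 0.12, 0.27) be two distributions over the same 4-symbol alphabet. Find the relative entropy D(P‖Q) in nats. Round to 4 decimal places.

D(P‖Q) = Σ p·ln(p/q).
  0.16·ln(0.16/0.16) = 0.00000
  0.07·ln(0.07/0.45) = -0.13025
  0.04·ln(0.04/0.12) = -0.04394
  0.73·ln(0.73/0.27) = 0.72607
D(P‖Q) = 0.5519 nats.

0.5519 nats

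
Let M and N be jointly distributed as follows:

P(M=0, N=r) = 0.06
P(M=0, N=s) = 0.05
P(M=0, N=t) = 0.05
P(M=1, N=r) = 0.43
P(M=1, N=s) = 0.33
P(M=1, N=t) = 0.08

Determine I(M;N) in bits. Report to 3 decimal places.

0.033 bits

Marginals: p(M) = (0.1600, 0.8400), p(N) = (0.4900, 0.3800, 0.1300).
I(M;N) = Σ p(x,y)·log₂[p(x,y)/(p(x)p(y))].
  (0,r): 0.06·log₂(0.7653) = -0.0232
  (0,s): 0.05·log₂(0.8224) = -0.0141
  (0,t): 0.05·log₂(2.4038) = 0.0633
  (1,r): 0.43·log₂(1.0447) = 0.0271
  (1,s): 0.33·log₂(1.0338) = 0.0158
  (1,t): 0.08·log₂(0.7326) = -0.0359
Sum = 0.033 bits.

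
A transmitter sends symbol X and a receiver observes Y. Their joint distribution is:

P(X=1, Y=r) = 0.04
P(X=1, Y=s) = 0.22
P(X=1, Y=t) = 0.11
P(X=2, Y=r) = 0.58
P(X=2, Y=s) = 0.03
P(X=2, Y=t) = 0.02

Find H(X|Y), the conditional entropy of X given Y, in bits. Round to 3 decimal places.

0.427 bits

Marginals: p(X) = (0.3700, 0.6300), p(Y) = (0.6200, 0.2500, 0.1300).
H(X|Y) = Σ p(Y) · H(X|Y=·).
  Y=r: p=0.6200, H(X|Y=r) = 0.3451
  Y=s: p=0.2500, H(X|Y=s) = 0.5294
  Y=t: p=0.1300, H(X|Y=t) = 0.6194
Weighted sum = 0.427 bits.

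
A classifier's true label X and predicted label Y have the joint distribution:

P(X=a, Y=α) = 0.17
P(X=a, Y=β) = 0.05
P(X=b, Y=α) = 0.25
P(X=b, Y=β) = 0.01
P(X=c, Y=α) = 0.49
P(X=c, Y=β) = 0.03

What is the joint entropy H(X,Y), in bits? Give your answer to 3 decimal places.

1.873 bits

H(X,Y) = −Σ p(x,y)·log₂ p(x,y) over all 6 cells.
  cell (a,α): −0.17·log₂0.17 = 0.4346
  cell (a,β): −0.05·log₂0.05 = 0.2161
  cell (b,α): −0.25·log₂0.25 = 0.5000
  cell (b,β): −0.01·log₂0.01 = 0.0664
  cell (c,α): −0.49·log₂0.49 = 0.5043
  cell (c,β): −0.03·log₂0.03 = 0.1518
Sum = 1.873 bits.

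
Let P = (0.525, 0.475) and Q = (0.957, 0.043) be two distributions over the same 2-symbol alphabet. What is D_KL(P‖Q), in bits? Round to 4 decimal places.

1.1914 bits

D(P‖Q) = Σ p·log₂(p/q).
  0.525·log₂(0.525/0.957) = -0.45476
  0.475·log₂(0.475/0.043) = 1.64612
D(P‖Q) = 1.1914 bits.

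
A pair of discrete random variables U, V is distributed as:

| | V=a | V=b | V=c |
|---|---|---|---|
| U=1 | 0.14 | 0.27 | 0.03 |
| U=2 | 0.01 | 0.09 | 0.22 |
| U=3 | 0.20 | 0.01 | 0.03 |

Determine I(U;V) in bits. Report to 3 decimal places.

Marginals: p(U) = (0.4400, 0.3200, 0.2400), p(V) = (0.3500, 0.3700, 0.2800).
I(U;V) = Σ p(x,y)·log₂[p(x,y)/(p(x)p(y))].
  (1,a): 0.14·log₂(0.9091) = -0.0193
  (1,b): 0.27·log₂(1.6585) = 0.1971
  (1,c): 0.03·log₂(0.2435) = -0.0611
  (2,a): 0.01·log₂(0.0893) = -0.0349
  (2,b): 0.09·log₂(0.7601) = -0.0356
  (2,c): 0.22·log₂(2.4554) = 0.2851
  (3,a): 0.20·log₂(2.3810) = 0.2503
  (3,b): 0.01·log₂(0.1126) = -0.0315
  (3,c): 0.03·log₂(0.4464) = -0.0349
Sum = 0.515 bits.

0.515 bits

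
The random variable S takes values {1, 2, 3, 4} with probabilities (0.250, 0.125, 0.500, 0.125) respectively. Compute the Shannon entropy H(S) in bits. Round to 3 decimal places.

1.750 bits

H(S) = −Σ p·log₂ p.
  −(0.250)·log₂(0.250) = 0.5000
  −(0.125)·log₂(0.125) = 0.3750
  −(0.500)·log₂(0.500) = 0.5000
  −(0.125)·log₂(0.125) = 0.3750
Sum: 0.5000 + 0.3750 + 0.5000 + 0.3750 = 1.750 bits.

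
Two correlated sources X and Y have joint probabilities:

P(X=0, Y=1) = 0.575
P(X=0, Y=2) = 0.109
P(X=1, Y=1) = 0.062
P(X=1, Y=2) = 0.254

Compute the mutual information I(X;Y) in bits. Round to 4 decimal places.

Marginals: p(X) = (0.6840, 0.3160), p(Y) = (0.6370, 0.3630).
I(X;Y) = Σ p(x,y)·log₂[p(x,y)/(p(x)p(y))].
  (0,1): 0.575·log₂(1.3197) = 0.23012
  (0,2): 0.109·log₂(0.4390) = -0.12946
  (1,1): 0.062·log₂(0.3080) = -0.10533
  (1,2): 0.254·log₂(2.2143) = 0.29130
Sum = 0.2866 bits.

0.2866 bits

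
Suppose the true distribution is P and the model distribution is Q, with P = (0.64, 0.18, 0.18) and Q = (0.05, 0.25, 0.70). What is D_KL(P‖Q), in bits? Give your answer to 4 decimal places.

D(P‖Q) = Σ p·log₂(p/q).
  0.64·log₂(0.64/0.05) = 2.35397
  0.18·log₂(0.18/0.25) = -0.08531
  0.18·log₂(0.18/0.70) = -0.35268
D(P‖Q) = 1.9160 bits.

1.9160 bits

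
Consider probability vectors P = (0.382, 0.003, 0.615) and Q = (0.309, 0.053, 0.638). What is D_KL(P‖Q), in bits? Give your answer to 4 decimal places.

0.0719 bits

D(P‖Q) = Σ p·log₂(p/q).
  0.382·log₂(0.382/0.309) = 0.11688
  0.003·log₂(0.003/0.053) = -0.01243
  0.615·log₂(0.615/0.638) = -0.03258
D(P‖Q) = 0.0719 bits.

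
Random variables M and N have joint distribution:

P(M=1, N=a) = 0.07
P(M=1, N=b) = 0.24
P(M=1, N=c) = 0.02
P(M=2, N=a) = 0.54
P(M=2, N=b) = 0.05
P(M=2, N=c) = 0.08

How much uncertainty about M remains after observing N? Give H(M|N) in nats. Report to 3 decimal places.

Chain rule: H(M|N) = H(M,N) − H(N).
Marginals: p(M) = (0.3300, 0.6700), p(N) = (0.6100, 0.2900, 0.1000).
H(M,N) = 1.2915 nats; H(N) = 0.8908 nats.
H(M|N) = 1.2915 − 0.8908 = 0.401 nats.

0.401 nats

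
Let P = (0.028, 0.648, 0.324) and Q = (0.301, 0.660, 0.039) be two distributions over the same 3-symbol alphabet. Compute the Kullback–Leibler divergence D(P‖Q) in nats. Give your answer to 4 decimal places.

0.6076 nats

D(P‖Q) = Σ p·ln(p/q).
  0.028·ln(0.028/0.301) = -0.06650
  0.648·ln(0.648/0.660) = -0.01189
  0.324·ln(0.324/0.039) = 0.68597
D(P‖Q) = 0.6076 nats.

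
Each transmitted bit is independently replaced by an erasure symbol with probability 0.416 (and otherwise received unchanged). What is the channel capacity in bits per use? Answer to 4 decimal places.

0.5840 bits

Binary erasure channel: capacity C = 1 − ε.
C = 1 − 0.416 = 0.5840 bits per channel use.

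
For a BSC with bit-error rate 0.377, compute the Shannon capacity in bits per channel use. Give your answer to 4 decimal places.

Binary symmetric channel: C = 1 − h₂(ε) where h₂ is the binary entropy function.
h₂(0.377) = −0.377·log₂0.377 − 0.623·log₂0.623 = 0.9559.
C = 1 − 0.9559 = 0.0441 bits per channel use.

0.0441 bits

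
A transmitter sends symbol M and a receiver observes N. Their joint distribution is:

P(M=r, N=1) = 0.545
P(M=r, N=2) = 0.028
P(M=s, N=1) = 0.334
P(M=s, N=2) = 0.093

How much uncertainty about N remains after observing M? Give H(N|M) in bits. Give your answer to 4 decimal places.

0.4842 bits

Chain rule: H(N|M) = H(M,N) − H(M).
Marginals: p(M) = (0.5730, 0.4270), p(N) = (0.8790, 0.1210).
H(M,N) = 1.4688 bits; H(M) = 0.9846 bits.
H(N|M) = 1.4688 − 0.9846 = 0.4842 bits.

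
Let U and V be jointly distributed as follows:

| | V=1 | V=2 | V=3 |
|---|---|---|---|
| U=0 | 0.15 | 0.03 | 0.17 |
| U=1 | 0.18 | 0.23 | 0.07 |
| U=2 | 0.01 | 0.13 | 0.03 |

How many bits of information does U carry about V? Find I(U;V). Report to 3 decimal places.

0.243 bits

Marginals: p(U) = (0.3500, 0.4800, 0.1700), p(V) = (0.3400, 0.3900, 0.2700).
I(U;V) = Σ p(x,y)·log₂[p(x,y)/(p(x)p(y))].
  (0,1): 0.15·log₂(1.2605) = 0.0501
  (0,2): 0.03·log₂(0.2198) = -0.0656
  (0,3): 0.17·log₂(1.7989) = 0.1440
  (1,1): 0.18·log₂(1.1029) = 0.0254
  (1,2): 0.23·log₂(1.2286) = 0.0683
  (1,3): 0.07·log₂(0.5401) = -0.0622
  (2,1): 0.01·log₂(0.1730) = -0.0253
  (2,2): 0.13·log₂(1.9608) = 0.1263
  (2,3): 0.03·log₂(0.6536) = -0.0184
Sum = 0.243 bits.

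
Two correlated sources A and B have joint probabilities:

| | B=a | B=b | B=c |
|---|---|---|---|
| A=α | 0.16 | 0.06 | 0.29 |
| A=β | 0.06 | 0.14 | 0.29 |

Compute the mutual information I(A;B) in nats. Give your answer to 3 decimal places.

0.040 nats

Marginals: p(A) = (0.5100, 0.4900), p(B) = (0.2200, 0.2000, 0.5800).
I(A;B) = H(A) + H(B) − H(A,B).
H(A) = 0.6929, H(B) = 0.9709, H(A,B) = 1.6240.
I(A;B) = 0.6929 + 0.9709 − 1.6240 = 0.040 nats.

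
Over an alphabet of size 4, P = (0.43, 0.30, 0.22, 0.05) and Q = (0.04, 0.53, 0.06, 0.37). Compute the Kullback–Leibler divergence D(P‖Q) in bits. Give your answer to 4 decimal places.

D(P‖Q) = Σ p·log₂(p/q).
  0.43·log₂(0.43/0.04) = 1.47329
  0.30·log₂(0.30/0.53) = -0.24631
  0.22·log₂(0.22/0.06) = 0.41238
  0.05·log₂(0.05/0.37) = -0.14438
D(P‖Q) = 1.4950 bits.

1.4950 bits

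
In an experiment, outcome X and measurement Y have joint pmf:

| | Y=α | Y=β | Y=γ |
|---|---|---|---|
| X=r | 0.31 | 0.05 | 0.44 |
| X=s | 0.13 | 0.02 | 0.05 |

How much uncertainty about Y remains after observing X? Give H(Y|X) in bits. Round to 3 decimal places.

Marginals: p(X) = (0.8000, 0.2000), p(Y) = (0.4400, 0.0700, 0.4900).
H(Y|X) = Σ p(X) · H(Y|X=·).
  X=r: p=0.8000, H(Y|X=r) = 1.2544
  X=s: p=0.2000, H(Y|X=s) = 1.2362
Weighted sum = 1.251 bits.

1.251 bits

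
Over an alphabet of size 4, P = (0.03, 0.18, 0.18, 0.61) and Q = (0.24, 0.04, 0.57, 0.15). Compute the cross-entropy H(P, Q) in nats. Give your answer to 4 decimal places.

H(P,Q) = −Σ p·ln q.
  −0.03·ln(0.24) = 0.04281
  −0.18·ln(0.04) = 0.57940
  −0.18·ln(0.57) = 0.10118
  −0.61·ln(0.15) = 1.15724
H(P,Q) = 1.8806 nats.

1.8806 nats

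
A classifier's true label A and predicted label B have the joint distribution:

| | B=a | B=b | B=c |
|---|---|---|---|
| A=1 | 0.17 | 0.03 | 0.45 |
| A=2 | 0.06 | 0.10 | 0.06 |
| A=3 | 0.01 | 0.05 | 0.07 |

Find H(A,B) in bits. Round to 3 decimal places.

H(A,B) = −Σ p(x,y)·log₂ p(x,y) over all 9 cells.
  cell (1,a): −0.17·log₂0.17 = 0.4346
  cell (1,b): −0.03·log₂0.03 = 0.1518
  cell (1,c): −0.45·log₂0.45 = 0.5184
  cell (2,a): −0.06·log₂0.06 = 0.2435
  cell (2,b): −0.10·log₂0.10 = 0.3322
  cell (2,c): −0.06·log₂0.06 = 0.2435
  cell (3,a): −0.01·log₂0.01 = 0.0664
  cell (3,b): −0.05·log₂0.05 = 0.2161
  cell (3,c): −0.07·log₂0.07 = 0.2686
Sum = 2.475 bits.

2.475 bits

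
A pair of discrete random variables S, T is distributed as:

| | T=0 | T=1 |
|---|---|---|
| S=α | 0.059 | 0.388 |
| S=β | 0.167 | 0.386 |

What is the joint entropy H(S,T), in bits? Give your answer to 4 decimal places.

1.7322 bits

H(S,T) = −Σ p(x,y)·log₂ p(x,y) over all 4 cells.
  cell (α,0): −0.059·log₂0.059 = 0.24091
  cell (α,1): −0.388·log₂0.388 = 0.52996
  cell (β,0): −0.167·log₂0.167 = 0.43121
  cell (β,1): −0.386·log₂0.386 = 0.53010
Sum = 1.7322 bits.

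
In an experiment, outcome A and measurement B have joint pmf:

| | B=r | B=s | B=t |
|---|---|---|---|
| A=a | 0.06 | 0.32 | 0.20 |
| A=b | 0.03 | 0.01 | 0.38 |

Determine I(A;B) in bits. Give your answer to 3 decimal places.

0.295 bits

Marginals: p(A) = (0.5800, 0.4200), p(B) = (0.0900, 0.3300, 0.5800).
I(A;B) = Σ p(x,y)·log₂[p(x,y)/(p(x)p(y))].
  (a,r): 0.06·log₂(1.1494) = 0.0121
  (a,s): 0.32·log₂(1.6719) = 0.2373
  (a,t): 0.20·log₂(0.5945) = -0.1500
  (b,r): 0.03·log₂(0.7937) = -0.0100
  (b,s): 0.01·log₂(0.0722) = -0.0379
  (b,t): 0.38·log₂(1.5599) = 0.2438
Sum = 0.295 bits.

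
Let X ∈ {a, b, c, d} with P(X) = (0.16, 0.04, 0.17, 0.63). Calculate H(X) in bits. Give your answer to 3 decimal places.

1.463 bits

H(X) = −Σ p·log₂ p.
  −(0.16)·log₂(0.16) = 0.4230
  −(0.04)·log₂(0.04) = 0.1858
  −(0.17)·log₂(0.17) = 0.4346
  −(0.63)·log₂(0.63) = 0.4199
Sum: 0.4230 + 0.1858 + 0.4346 + 0.4199 = 1.463 bits.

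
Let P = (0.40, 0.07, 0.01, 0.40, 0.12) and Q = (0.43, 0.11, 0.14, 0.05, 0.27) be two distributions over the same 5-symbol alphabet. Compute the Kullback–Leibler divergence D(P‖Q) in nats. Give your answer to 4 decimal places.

0.6475 nats

D(P‖Q) = Σ p·ln(p/q).
  0.40·ln(0.40/0.43) = -0.02893
  0.07·ln(0.07/0.11) = -0.03164
  0.01·ln(0.01/0.14) = -0.02639
  0.40·ln(0.40/0.05) = 0.83178
  0.12·ln(0.12/0.27) = -0.09731
D(P‖Q) = 0.6475 nats.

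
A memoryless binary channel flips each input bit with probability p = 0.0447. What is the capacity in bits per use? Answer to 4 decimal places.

0.7366 bits

Binary symmetric channel: C = 1 − h₂(ε) where h₂ is the binary entropy function.
h₂(0.0447) = −0.0447·log₂0.0447 − 0.9553·log₂0.9553 = 0.2634.
C = 1 − 0.2634 = 0.7366 bits per channel use.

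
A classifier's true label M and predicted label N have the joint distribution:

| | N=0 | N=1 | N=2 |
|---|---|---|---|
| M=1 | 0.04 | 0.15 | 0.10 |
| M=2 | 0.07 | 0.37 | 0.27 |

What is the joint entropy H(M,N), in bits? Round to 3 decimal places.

H(M,N) = −Σ p(x,y)·log₂ p(x,y) over all 6 cells.
  cell (1,0): −0.04·log₂0.04 = 0.1858
  cell (1,1): −0.15·log₂0.15 = 0.4105
  cell (1,2): −0.10·log₂0.10 = 0.3322
  cell (2,0): −0.07·log₂0.07 = 0.2686
  cell (2,1): −0.37·log₂0.37 = 0.5307
  cell (2,2): −0.27·log₂0.27 = 0.5100
Sum = 2.238 bits.

2.238 bits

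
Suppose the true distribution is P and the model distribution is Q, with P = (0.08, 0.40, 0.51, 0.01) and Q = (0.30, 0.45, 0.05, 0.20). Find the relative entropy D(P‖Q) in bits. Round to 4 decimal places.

D(P‖Q) = Σ p·log₂(p/q).
  0.08·log₂(0.08/0.30) = -0.15255
  0.40·log₂(0.40/0.45) = -0.06797
  0.51·log₂(0.51/0.05) = 1.70875
  0.01·log₂(0.01/0.20) = -0.04322
D(P‖Q) = 1.4450 bits.

1.4450 bits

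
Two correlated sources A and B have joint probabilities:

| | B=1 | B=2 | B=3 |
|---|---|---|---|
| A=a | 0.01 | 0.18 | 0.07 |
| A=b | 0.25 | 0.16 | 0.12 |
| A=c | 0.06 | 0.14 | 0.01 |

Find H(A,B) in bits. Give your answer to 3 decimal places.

H(A,B) = −Σ p(x,y)·log₂ p(x,y) over all 9 cells.
  cell (a,1): −0.01·log₂0.01 = 0.0664
  cell (a,2): −0.18·log₂0.18 = 0.4453
  cell (a,3): −0.07·log₂0.07 = 0.2686
  cell (b,1): −0.25·log₂0.25 = 0.5000
  cell (b,2): −0.16·log₂0.16 = 0.4230
  cell (b,3): −0.12·log₂0.12 = 0.3671
  cell (c,1): −0.06·log₂0.06 = 0.2435
  cell (c,2): −0.14·log₂0.14 = 0.3971
  cell (c,3): −0.01·log₂0.01 = 0.0664
Sum = 2.777 bits.

2.777 bits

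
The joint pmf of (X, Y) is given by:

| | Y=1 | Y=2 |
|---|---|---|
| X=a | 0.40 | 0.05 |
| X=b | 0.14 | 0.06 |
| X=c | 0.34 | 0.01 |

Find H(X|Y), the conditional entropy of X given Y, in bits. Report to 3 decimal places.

1.452 bits

Marginals: p(X) = (0.4500, 0.2000, 0.3500), p(Y) = (0.8800, 0.1200).
H(X|Y) = Σ p(Y) · H(X|Y=·).
  Y=1: p=0.8800, H(X|Y=1) = 1.4690
  Y=2: p=0.1200, H(X|Y=2) = 1.3250
Weighted sum = 1.452 bits.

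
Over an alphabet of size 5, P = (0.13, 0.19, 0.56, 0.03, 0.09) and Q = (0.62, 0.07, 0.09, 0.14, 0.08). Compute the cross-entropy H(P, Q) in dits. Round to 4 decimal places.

H(P,Q) = −Σ p·log₁₀ q.
  −0.13·log₁₀(0.62) = 0.02699
  −0.19·log₁₀(0.07) = 0.21943
  −0.56·log₁₀(0.09) = 0.58562
  −0.03·log₁₀(0.14) = 0.02562
  −0.09·log₁₀(0.08) = 0.09872
H(P,Q) = 0.9564 dits.

0.9564 dits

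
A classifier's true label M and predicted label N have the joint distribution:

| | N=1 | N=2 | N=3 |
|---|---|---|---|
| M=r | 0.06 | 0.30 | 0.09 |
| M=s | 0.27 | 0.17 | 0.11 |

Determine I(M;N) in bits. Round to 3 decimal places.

Marginals: p(M) = (0.4500, 0.5500), p(N) = (0.3300, 0.4700, 0.2000).
I(M;N) = H(M) + H(N) − H(M,N).
H(M) = 0.9928, H(N) = 1.5042, H(M,N) = 2.3722.
I(M;N) = 0.9928 + 1.5042 − 2.3722 = 0.125 bits.

0.125 bits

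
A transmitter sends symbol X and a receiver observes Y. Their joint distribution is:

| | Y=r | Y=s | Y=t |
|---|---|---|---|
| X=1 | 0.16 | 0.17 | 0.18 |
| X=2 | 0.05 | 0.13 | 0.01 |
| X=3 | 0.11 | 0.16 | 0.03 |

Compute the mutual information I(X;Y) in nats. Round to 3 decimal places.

Marginals: p(X) = (0.5100, 0.1900, 0.3000), p(Y) = (0.3200, 0.4600, 0.2200).
I(X;Y) = H(X) + H(Y) − H(X,Y).
H(X) = 1.0201, H(Y) = 1.0549, H(X,Y) = 2.0054.
I(X;Y) = 1.0201 + 1.0549 − 2.0054 = 0.070 nats.

0.070 nats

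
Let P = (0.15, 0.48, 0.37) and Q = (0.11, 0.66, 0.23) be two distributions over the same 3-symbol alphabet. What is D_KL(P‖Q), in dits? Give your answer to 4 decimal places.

D(P‖Q) = Σ p·log₁₀(p/q).
  0.15·log₁₀(0.15/0.11) = 0.02020
  0.48·log₁₀(0.48/0.66) = -0.06639
  0.37·log₁₀(0.37/0.23) = 0.07640
D(P‖Q) = 0.0302 dits.

0.0302 dits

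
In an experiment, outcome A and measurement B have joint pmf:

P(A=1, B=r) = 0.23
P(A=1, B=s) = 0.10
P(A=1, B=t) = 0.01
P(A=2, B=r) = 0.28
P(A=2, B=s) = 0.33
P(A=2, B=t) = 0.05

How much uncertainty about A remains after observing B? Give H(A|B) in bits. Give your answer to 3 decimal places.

0.882 bits

Marginals: p(A) = (0.3400, 0.6600), p(B) = (0.5100, 0.4300, 0.0600).
H(A|B) = Σ p(B) · H(A|B=·).
  B=r: p=0.5100, H(A|B=r) = 0.9931
  B=s: p=0.4300, H(A|B=s) = 0.7824
  B=t: p=0.0600, H(A|B=t) = 0.6500
Weighted sum = 0.882 bits.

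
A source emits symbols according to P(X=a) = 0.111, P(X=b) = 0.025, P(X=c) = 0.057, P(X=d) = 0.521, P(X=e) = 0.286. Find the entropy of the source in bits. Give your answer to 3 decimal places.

H(X) = −Σ p·log₂ p.
  −(0.111)·log₂(0.111) = 0.3520
  −(0.025)·log₂(0.025) = 0.1330
  −(0.057)·log₂(0.057) = 0.2356
  −(0.521)·log₂(0.521) = 0.4901
  −(0.286)·log₂(0.286) = 0.5165
Sum: 0.3520 + 0.1330 + 0.2356 + 0.4901 + 0.5165 = 1.727 bits.

1.727 bits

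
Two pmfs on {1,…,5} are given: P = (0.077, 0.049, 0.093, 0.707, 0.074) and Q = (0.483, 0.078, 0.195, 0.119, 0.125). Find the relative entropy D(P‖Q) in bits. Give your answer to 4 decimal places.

D(P‖Q) = Σ p·log₂(p/q).
  0.077·log₂(0.077/0.483) = -0.20398
  0.049·log₂(0.049/0.078) = -0.03286
  0.093·log₂(0.093/0.195) = -0.09934
  0.707·log₂(0.707/0.119) = 1.81752
  0.074·log₂(0.074/0.125) = -0.05597
D(P‖Q) = 1.4254 bits.

1.4254 bits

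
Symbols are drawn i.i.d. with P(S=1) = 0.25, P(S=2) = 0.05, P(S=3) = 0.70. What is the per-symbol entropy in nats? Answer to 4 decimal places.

0.7460 nats

H(S) = −Σ p·ln p.
  −(0.25)·ln(0.25) = 0.34657
  −(0.05)·ln(0.05) = 0.14979
  −(0.70)·ln(0.70) = 0.24967
Sum: 0.34657 + 0.14979 + 0.24967 = 0.7460 nats.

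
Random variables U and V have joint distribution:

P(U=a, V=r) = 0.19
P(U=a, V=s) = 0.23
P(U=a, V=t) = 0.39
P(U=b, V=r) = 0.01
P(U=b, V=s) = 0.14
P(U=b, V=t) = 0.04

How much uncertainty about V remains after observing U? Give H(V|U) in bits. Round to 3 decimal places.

1.421 bits

Marginals: p(U) = (0.8100, 0.1900), p(V) = (0.2000, 0.3700, 0.4300).
H(V|U) = Σ p(U) · H(V|U=·).
  U=a: p=0.8100, H(V|U=a) = 1.5141
  U=b: p=0.1900, H(V|U=b) = 1.0215
Weighted sum = 1.421 bits.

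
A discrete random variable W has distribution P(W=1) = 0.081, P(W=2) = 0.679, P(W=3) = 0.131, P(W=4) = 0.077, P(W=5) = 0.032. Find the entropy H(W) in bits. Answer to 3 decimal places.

1.501 bits

H(W) = −Σ p·log₂ p.
  −(0.081)·log₂(0.081) = 0.2937
  −(0.679)·log₂(0.679) = 0.3792
  −(0.131)·log₂(0.131) = 0.3841
  −(0.077)·log₂(0.077) = 0.2848
  −(0.032)·log₂(0.032) = 0.1589
Sum: 0.2937 + 0.3792 + 0.3841 + 0.2848 + 0.1589 = 1.501 bits.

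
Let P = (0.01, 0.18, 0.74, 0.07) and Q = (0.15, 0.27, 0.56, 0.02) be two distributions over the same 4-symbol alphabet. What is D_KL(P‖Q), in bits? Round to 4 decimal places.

D(P‖Q) = Σ p·log₂(p/q).
  0.01·log₂(0.01/0.15) = -0.03907
  0.18·log₂(0.18/0.27) = -0.10529
  0.74·log₂(0.74/0.56) = 0.29755
  0.07·log₂(0.07/0.02) = 0.12651
D(P‖Q) = 0.2797 bits.

0.2797 bits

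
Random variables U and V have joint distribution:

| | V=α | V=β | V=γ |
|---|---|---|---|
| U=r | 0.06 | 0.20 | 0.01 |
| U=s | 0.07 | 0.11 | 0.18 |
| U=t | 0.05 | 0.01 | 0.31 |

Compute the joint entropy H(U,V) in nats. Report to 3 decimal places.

1.833 nats

H(U,V) = −Σ p(x,y)·ln p(x,y) over all 9 cells.
  cell (r,α): −0.06·ln0.06 = 0.1688
  cell (r,β): −0.20·ln0.20 = 0.3219
  cell (r,γ): −0.01·ln0.01 = 0.0461
  cell (s,α): −0.07·ln0.07 = 0.1861
  cell (s,β): −0.11·ln0.11 = 0.2428
  cell (s,γ): −0.18·ln0.18 = 0.3087
  cell (t,α): −0.05·ln0.05 = 0.1498
  cell (t,β): −0.01·ln0.01 = 0.0461
  cell (t,γ): −0.31·ln0.31 = 0.3631
Sum = 1.833 nats.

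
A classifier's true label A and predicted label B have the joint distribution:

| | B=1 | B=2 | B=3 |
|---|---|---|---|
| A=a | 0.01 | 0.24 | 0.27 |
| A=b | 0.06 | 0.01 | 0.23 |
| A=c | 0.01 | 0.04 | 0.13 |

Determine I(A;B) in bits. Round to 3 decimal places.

Marginals: p(A) = (0.5200, 0.3000, 0.1800), p(B) = (0.0800, 0.2900, 0.6300).
I(A;B) = Σ p(x,y)·log₂[p(x,y)/(p(x)p(y))].
  (a,1): 0.01·log₂(0.2404) = -0.0206
  (a,2): 0.24·log₂(1.5915) = 0.1609
  (a,3): 0.27·log₂(0.8242) = -0.0753
  (b,1): 0.06·log₂(2.5000) = 0.0793
  (b,2): 0.01·log₂(0.1149) = -0.0312
  (b,3): 0.23·log₂(1.2169) = 0.0651
  (c,1): 0.01·log₂(0.6944) = -0.0053
  (c,2): 0.04·log₂(0.7663) = -0.0154
  (c,3): 0.13·log₂(1.1464) = 0.0256
Sum = 0.183 bits.

0.183 bits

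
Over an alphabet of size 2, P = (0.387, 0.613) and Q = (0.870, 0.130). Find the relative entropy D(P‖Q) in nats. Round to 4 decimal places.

0.6372 nats

D(P‖Q) = Σ p·ln(p/q).
  0.387·ln(0.387/0.870) = -0.31350
  0.613·ln(0.613/0.130) = 0.95066
D(P‖Q) = 0.6372 nats.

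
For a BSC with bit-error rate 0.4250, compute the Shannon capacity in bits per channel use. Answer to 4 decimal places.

0.0163 bits

Binary symmetric channel: C = 1 − h₂(ε) where h₂ is the binary entropy function.
h₂(0.4250) = −0.4250·log₂0.4250 − 0.5750·log₂0.5750 = 0.9837.
C = 1 − 0.9837 = 0.0163 bits per channel use.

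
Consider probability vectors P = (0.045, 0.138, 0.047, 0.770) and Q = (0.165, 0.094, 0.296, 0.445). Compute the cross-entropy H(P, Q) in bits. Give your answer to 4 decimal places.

1.5697 bits

H(P,Q) = −Σ p·log₂ q.
  −0.045·log₂(0.165) = 0.11698
  −0.138·log₂(0.094) = 0.47074
  −0.047·log₂(0.296) = 0.08255
  −0.770·log₂(0.445) = 0.89945
H(P,Q) = 1.5697 bits.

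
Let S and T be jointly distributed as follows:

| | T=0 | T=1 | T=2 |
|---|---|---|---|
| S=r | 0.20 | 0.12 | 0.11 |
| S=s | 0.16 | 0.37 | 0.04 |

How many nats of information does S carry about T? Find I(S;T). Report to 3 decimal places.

0.076 nats

Marginals: p(S) = (0.4300, 0.5700), p(T) = (0.3600, 0.4900, 0.1500).
I(S;T) = H(S) + H(T) − H(S,T).
H(S) = 0.6833, H(T) = 1.0019, H(S,T) = 1.6090.
I(S;T) = 0.6833 + 1.0019 − 1.6090 = 0.076 nats.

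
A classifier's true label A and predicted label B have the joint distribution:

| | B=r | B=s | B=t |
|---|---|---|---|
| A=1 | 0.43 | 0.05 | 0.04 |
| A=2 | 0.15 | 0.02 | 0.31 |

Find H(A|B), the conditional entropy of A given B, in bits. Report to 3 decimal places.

Marginals: p(A) = (0.5200, 0.4800), p(B) = (0.5800, 0.0700, 0.3500).
H(A|B) = Σ p(B) · H(A|B=·).
  B=r: p=0.5800, H(A|B=r) = 0.8247
  B=s: p=0.0700, H(A|B=s) = 0.8631
  B=t: p=0.3500, H(A|B=t) = 0.5127
Weighted sum = 0.718 bits.

0.718 bits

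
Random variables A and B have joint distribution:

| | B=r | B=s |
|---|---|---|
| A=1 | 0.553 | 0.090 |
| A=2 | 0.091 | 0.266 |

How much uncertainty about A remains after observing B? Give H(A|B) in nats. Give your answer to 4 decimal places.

0.4636 nats

Chain rule: H(A|B) = H(A,B) − H(B).
Marginals: p(A) = (0.6430, 0.3570), p(B) = (0.6440, 0.3560).
H(A,B) = 1.1147 nats; H(B) = 0.6511 nats.
H(A|B) = 1.1147 − 0.6511 = 0.4636 nats.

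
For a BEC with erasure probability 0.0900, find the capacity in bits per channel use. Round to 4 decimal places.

0.9100 bits

Binary erasure channel: capacity C = 1 − ε.
C = 1 − 0.0900 = 0.9100 bits per channel use.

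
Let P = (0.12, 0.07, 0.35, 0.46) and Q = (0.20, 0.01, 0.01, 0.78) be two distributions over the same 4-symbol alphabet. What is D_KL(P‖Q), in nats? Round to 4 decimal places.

1.0764 nats

D(P‖Q) = Σ p·ln(p/q).
  0.12·ln(0.12/0.20) = -0.06130
  0.07·ln(0.07/0.01) = 0.13621
  0.35·ln(0.35/0.01) = 1.24437
  0.46·ln(0.46/0.78) = -0.24291
D(P‖Q) = 1.0764 nats.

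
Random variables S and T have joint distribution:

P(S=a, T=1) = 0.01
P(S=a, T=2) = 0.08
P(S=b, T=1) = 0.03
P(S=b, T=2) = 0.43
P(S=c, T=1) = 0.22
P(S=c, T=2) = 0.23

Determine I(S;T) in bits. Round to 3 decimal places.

Marginals: p(S) = (0.0900, 0.4600, 0.4500), p(T) = (0.2600, 0.7400).
I(S;T) = H(S) + H(T) − H(S,T).
H(S) = 1.3464, H(T) = 0.8267, H(S,T) = 2.0015.
I(S;T) = 1.3464 + 0.8267 − 2.0015 = 0.172 bits.

0.172 bits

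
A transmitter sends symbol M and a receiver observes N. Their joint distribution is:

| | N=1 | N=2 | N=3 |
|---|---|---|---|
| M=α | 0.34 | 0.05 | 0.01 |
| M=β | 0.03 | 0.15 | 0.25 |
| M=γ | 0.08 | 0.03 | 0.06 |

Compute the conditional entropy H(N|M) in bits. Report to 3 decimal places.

1.074 bits

Marginals: p(M) = (0.4000, 0.4300, 0.1700), p(N) = (0.4500, 0.2300, 0.3200).
H(N|M) = Σ p(M) · H(N|M=·).
  M=α: p=0.4000, H(N|M=α) = 0.7073
  M=β: p=0.4300, H(N|M=β) = 1.2529
  M=γ: p=0.1700, H(N|M=γ) = 1.4837
Weighted sum = 1.074 bits.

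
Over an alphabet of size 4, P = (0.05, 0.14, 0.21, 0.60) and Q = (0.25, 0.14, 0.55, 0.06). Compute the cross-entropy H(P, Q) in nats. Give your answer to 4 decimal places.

2.1582 nats

H(P,Q) = −Σ p·ln q.
  −0.05·ln(0.25) = 0.06931
  −0.14·ln(0.14) = 0.27526
  −0.21·ln(0.55) = 0.12555
  −0.60·ln(0.06) = 1.68805
H(P,Q) = 2.1582 nats.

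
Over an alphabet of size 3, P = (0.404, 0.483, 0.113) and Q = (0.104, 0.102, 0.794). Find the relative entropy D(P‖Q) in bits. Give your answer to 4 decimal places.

D(P‖Q) = Σ p·log₂(p/q).
  0.404·log₂(0.404/0.104) = 0.79094
  0.483·log₂(0.483/0.102) = 1.08359
  0.113·log₂(0.113/0.794) = -0.31785
D(P‖Q) = 1.5567 bits.

1.5567 bits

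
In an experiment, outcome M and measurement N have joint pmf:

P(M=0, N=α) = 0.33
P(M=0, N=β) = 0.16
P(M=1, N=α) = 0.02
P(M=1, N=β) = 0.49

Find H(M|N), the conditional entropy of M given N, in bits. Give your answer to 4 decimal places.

Marginals: p(M) = (0.4900, 0.5100), p(N) = (0.3500, 0.6500).
H(M|N) = Σ p(N) · H(M|N=·).
  N=α: p=0.3500, H(M|N=α) = 0.3160
  N=β: p=0.6500, H(M|N=β) = 0.8051
Weighted sum = 0.6339 bits.

0.6339 bits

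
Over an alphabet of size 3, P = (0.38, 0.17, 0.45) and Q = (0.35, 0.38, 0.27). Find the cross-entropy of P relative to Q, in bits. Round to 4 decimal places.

H(P,Q) = −Σ p·log₂ q.
  −0.38·log₂(0.35) = 0.57554
  −0.17·log₂(0.38) = 0.23731
  −0.45·log₂(0.27) = 0.85004
H(P,Q) = 1.6629 bits.

1.6629 bits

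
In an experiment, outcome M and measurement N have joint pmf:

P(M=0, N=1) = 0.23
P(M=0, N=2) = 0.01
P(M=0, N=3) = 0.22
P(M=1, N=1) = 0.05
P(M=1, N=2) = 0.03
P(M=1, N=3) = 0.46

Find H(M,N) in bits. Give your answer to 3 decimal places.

H(M,N) = −Σ p(x,y)·log₂ p(x,y) over all 6 cells.
  cell (0,1): −0.23·log₂0.23 = 0.4877
  cell (0,2): −0.01·log₂0.01 = 0.0664
  cell (0,3): −0.22·log₂0.22 = 0.4806
  cell (1,1): −0.05·log₂0.05 = 0.2161
  cell (1,2): −0.03·log₂0.03 = 0.1518
  cell (1,3): −0.46·log₂0.46 = 0.5153
Sum = 1.918 bits.

1.918 bits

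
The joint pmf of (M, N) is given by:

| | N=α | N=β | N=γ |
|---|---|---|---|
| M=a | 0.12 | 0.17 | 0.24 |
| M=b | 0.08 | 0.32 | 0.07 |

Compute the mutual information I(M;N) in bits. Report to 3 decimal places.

Marginals: p(M) = (0.5300, 0.4700), p(N) = (0.2000, 0.4900, 0.3100).
I(M;N) = H(M) + H(N) − H(M,N).
H(M) = 0.9974, H(N) = 1.4925, H(M,N) = 2.3819.
I(M;N) = 0.9974 + 1.4925 − 2.3819 = 0.108 bits.

0.108 bits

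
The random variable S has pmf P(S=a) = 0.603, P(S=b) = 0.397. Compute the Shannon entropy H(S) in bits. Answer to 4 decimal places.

H(S) = −Σ p·log₂ p.
  −(0.603)·log₂(0.603) = 0.44005
  −(0.397)·log₂(0.397) = 0.52912
Sum: 0.44005 + 0.52912 = 0.9692 bits.

0.9692 bits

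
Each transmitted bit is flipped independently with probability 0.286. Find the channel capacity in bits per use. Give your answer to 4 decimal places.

Binary symmetric channel: C = 1 − h₂(ε) where h₂ is the binary entropy function.
h₂(0.286) = −0.286·log₂0.286 − 0.714·log₂0.714 = 0.8635.
C = 1 − 0.8635 = 0.1365 bits per channel use.

0.1365 bits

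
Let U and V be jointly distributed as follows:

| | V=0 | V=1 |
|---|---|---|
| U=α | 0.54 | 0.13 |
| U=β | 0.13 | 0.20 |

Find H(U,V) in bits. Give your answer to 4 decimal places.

1.7097 bits

H(U,V) = −Σ p(x,y)·log₂ p(x,y) over all 4 cells.
  cell (α,0): −0.54·log₂0.54 = 0.48004
  cell (α,1): −0.13·log₂0.13 = 0.38264
  cell (β,0): −0.13·log₂0.13 = 0.38264
  cell (β,1): −0.20·log₂0.20 = 0.46439
Sum = 1.7097 bits.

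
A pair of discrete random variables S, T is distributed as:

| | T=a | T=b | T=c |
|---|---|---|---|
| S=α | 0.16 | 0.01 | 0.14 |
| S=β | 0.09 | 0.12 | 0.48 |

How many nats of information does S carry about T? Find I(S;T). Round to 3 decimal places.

0.089 nats

Marginals: p(S) = (0.3100, 0.6900), p(T) = (0.2500, 0.1300, 0.6200).
I(S;T) = Σ p(x,y)·ln[p(x,y)/(p(x)p(y))].
  (α,a): 0.16·ln(2.0645) = 0.1160
  (α,b): 0.01·ln(0.2481) = -0.0139
  (α,c): 0.14·ln(0.7284) = -0.0444
  (β,a): 0.09·ln(0.5217) = -0.0586
  (β,b): 0.12·ln(1.3378) = 0.0349
  (β,c): 0.48·ln(1.1220) = 0.0553
Sum = 0.089 nats.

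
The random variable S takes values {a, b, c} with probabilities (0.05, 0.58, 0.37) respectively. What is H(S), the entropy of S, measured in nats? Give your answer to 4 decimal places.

H(S) = −Σ p·ln p.
  −(0.05)·ln(0.05) = 0.14979
  −(0.58)·ln(0.58) = 0.31594
  −(0.37)·ln(0.37) = 0.36787
Sum: 0.14979 + 0.31594 + 0.36787 = 0.8336 nats.

0.8336 nats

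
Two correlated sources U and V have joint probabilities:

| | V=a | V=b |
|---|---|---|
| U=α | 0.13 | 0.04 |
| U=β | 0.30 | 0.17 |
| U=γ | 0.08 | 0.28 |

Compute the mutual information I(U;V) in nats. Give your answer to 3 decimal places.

0.102 nats

Marginals: p(U) = (0.1700, 0.4700, 0.3600), p(V) = (0.5100, 0.4900).
I(U;V) = Σ p(x,y)·ln[p(x,y)/(p(x)p(y))].
  (α,a): 0.13·ln(1.4994) = 0.0527
  (α,b): 0.04·ln(0.4802) = -0.0293
  (β,a): 0.30·ln(1.2516) = 0.0673
  (β,b): 0.17·ln(0.7382) = -0.0516
  (γ,a): 0.08·ln(0.4357) = -0.0665
  (γ,b): 0.28·ln(1.5873) = 0.1294
Sum = 0.102 nats.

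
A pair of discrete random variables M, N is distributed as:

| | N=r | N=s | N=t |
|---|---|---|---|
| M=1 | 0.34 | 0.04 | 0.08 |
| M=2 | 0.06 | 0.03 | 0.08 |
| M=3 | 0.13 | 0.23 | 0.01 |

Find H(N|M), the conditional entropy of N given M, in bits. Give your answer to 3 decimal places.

1.149 bits

Marginals: p(M) = (0.4600, 0.1700, 0.3700), p(N) = (0.5300, 0.3000, 0.1700).
H(N|M) = Σ p(M) · H(N|M=·).
  M=1: p=0.4600, H(N|M=1) = 1.0676
  M=2: p=0.1700, H(N|M=2) = 1.4837
  M=3: p=0.3700, H(N|M=3) = 1.0974
Weighted sum = 1.149 bits.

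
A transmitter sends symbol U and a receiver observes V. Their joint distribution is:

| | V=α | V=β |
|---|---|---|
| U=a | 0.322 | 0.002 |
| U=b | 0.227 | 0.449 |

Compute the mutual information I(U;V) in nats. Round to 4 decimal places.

0.2447 nats

Marginals: p(U) = (0.3240, 0.6760), p(V) = (0.5490, 0.4510).
I(U;V) = H(U) + H(V) − H(U,V).
H(U) = 0.6298, H(V) = 0.6883, H(U,V) = 1.0734.
I(U;V) = 0.6298 + 0.6883 − 1.0734 = 0.2447 nats.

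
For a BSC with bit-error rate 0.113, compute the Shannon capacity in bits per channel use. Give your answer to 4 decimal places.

Binary symmetric channel: C = 1 − h₂(ε) where h₂ is the binary entropy function.
h₂(0.113) = −0.113·log₂0.113 − 0.887·log₂0.887 = 0.5089.
C = 1 − 0.5089 = 0.4911 bits per channel use.

0.4911 bits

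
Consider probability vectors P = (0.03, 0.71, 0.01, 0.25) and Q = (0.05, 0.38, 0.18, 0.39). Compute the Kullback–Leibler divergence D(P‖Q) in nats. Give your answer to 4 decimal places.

0.2884 nats

D(P‖Q) = Σ p·ln(p/q).
  0.03·ln(0.03/0.05) = -0.01532
  0.71·ln(0.71/0.38) = 0.44382
  0.01·ln(0.01/0.18) = -0.02890
  0.25·ln(0.25/0.39) = -0.11117
D(P‖Q) = 0.2884 nats.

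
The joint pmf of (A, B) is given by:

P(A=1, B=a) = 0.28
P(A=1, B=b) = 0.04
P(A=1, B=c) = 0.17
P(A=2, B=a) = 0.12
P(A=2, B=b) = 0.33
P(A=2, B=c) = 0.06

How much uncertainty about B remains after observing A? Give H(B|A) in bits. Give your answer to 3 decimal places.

Marginals: p(A) = (0.4900, 0.5100), p(B) = (0.4000, 0.3700, 0.2300).
H(B|A) = Σ p(A) · H(B|A=·).
  A=1: p=0.4900, H(B|A=1) = 1.2863
  A=2: p=0.5100, H(B|A=2) = 1.2608
Weighted sum = 1.273 bits.

1.273 bits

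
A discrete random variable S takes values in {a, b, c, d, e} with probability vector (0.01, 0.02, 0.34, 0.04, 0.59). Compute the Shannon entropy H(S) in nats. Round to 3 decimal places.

0.931 nats

H(S) = −Σ p·ln p.
  −(0.01)·ln(0.01) = 0.0461
  −(0.02)·ln(0.02) = 0.0782
  −(0.34)·ln(0.34) = 0.3668
  −(0.04)·ln(0.04) = 0.1288
  −(0.59)·ln(0.59) = 0.3113
Sum: 0.0461 + 0.0782 + 0.3668 + 0.1288 + 0.3113 = 0.931 nats.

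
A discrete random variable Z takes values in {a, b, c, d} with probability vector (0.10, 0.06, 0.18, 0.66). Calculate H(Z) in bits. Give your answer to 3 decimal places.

H(Z) = −Σ p·log₂ p.
  −(0.10)·log₂(0.10) = 0.3322
  −(0.06)·log₂(0.06) = 0.2435
  −(0.18)·log₂(0.18) = 0.4453
  −(0.66)·log₂(0.66) = 0.3956
Sum: 0.3322 + 0.2435 + 0.4453 + 0.3956 = 1.417 bits.

1.417 bits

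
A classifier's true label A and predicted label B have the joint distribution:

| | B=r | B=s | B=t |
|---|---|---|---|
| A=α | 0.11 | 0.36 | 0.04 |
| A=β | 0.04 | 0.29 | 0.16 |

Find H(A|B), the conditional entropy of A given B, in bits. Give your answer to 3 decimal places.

Marginals: p(A) = (0.5100, 0.4900), p(B) = (0.1500, 0.6500, 0.2000).
H(A|B) = Σ p(B) · H(A|B=·).
  B=r: p=0.1500, H(A|B=r) = 0.8366
  B=s: p=0.6500, H(A|B=s) = 0.9916
  B=t: p=0.2000, H(A|B=t) = 0.7219
Weighted sum = 0.914 bits.

0.914 bits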